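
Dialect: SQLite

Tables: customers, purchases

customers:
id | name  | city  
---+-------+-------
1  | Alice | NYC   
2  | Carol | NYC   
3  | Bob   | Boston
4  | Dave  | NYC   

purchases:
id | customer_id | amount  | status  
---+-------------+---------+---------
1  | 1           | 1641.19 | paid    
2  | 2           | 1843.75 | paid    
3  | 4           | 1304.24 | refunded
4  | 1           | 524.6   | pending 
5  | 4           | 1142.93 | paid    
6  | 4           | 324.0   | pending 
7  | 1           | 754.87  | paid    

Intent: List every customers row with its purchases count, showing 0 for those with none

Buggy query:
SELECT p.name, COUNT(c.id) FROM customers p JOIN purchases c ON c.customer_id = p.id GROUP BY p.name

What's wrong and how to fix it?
Bug: INNER JOIN drops customers rows that have no matching purchases rows

Fix: Use LEFT JOIN so parents without children still appear (COUNT(c.id) gives 0)

Corrected query:
SELECT p.name, COUNT(c.id) FROM customers p LEFT JOIN purchases c ON c.customer_id = p.id GROUP BY p.name

Result:
name  | COUNT(c.id)
------+------------
Alice | 3          
Bob   | 0          
Carol | 1          
Dave  | 3          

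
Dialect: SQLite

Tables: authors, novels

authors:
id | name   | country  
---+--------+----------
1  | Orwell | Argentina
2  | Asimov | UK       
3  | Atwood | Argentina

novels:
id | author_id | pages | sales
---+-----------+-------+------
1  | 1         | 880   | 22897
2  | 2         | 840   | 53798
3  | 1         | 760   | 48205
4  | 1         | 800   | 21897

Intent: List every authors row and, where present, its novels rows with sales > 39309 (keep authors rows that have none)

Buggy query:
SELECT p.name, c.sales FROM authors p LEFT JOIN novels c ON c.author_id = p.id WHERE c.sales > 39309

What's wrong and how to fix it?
Bug: Filtering c.sales in WHERE discards the NULL rows produced by LEFT JOIN, turning it into an inner join

Fix: Put 'c.sales > 39309' in the JOIN's ON clause instead of WHERE

Corrected query:
SELECT p.name, c.sales FROM authors p LEFT JOIN novels c ON c.author_id = p.id AND c.sales > 39309

Result:
name   | sales
-------+------
Orwell | 48205
Asimov | 53798
Atwood | NULL 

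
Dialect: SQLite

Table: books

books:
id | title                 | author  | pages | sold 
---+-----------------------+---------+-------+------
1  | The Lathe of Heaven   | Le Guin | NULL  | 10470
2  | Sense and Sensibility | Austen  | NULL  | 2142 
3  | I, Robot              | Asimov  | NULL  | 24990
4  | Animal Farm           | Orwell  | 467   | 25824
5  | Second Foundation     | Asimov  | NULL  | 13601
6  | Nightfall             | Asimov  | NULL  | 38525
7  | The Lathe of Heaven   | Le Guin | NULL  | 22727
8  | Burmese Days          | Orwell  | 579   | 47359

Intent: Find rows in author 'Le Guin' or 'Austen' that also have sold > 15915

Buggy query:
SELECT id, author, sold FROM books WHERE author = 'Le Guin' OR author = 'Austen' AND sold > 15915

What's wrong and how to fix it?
Bug: AND binds tighter than OR, so this parses as author = 'Le Guin' OR (author = 'Austen' AND sold > 15915)

Fix: Group the OR with parentheses (or use IN), then AND the threshold

Corrected query:
SELECT id, author, sold FROM books WHERE (author = 'Le Guin' OR author = 'Austen') AND sold > 15915

Result:
id | author  | sold 
---+---------+------
7  | Le Guin | 22727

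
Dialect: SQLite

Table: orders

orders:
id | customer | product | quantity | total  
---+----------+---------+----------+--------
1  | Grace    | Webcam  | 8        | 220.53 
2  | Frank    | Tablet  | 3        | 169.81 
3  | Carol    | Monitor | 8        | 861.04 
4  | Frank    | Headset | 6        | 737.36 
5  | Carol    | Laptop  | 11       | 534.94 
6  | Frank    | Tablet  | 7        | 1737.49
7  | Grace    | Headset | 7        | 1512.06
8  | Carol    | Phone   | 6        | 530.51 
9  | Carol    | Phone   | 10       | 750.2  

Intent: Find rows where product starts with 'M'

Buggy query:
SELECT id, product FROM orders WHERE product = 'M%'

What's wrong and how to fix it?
Bug: Wildcards only work with LIKE; '=' treats '%' as a literal character

Fix: Use LIKE for wildcard pattern matching

Corrected query:
SELECT id, product FROM orders WHERE product LIKE 'M%'

Result:
id | product
---+--------
3  | Monitor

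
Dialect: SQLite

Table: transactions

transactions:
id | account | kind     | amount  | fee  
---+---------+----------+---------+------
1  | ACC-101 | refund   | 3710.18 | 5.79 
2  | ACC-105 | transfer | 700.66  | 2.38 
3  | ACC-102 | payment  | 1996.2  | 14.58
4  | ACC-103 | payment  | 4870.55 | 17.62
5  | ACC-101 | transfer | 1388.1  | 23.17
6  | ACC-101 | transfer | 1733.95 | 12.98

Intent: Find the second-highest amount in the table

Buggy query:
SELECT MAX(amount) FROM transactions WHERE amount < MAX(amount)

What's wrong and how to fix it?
Bug: MAX(amount) on the right of the comparison is an aggregate-in-WHERE error

Fix: Compute the overall MAX in a subquery, then take MAX of rows below it

Corrected query:
SELECT MAX(amount) FROM transactions WHERE amount < (SELECT MAX(amount) FROM transactions)

Result:
MAX(amount)
-----------
3710.18    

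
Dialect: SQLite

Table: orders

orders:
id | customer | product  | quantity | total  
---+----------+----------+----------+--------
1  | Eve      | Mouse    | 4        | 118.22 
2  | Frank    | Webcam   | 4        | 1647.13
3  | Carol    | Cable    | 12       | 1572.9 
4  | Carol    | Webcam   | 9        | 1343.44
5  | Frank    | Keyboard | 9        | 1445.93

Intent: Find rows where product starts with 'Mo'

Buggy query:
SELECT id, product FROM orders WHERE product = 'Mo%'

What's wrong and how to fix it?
Bug: Wildcards only work with LIKE; '=' treats '%' as a literal character

Fix: Replace '=' with LIKE so 'Mo%' is treated as a pattern

Corrected query:
SELECT id, product FROM orders WHERE product LIKE 'Mo%'

Result:
id | product
---+--------
1  | Mouse  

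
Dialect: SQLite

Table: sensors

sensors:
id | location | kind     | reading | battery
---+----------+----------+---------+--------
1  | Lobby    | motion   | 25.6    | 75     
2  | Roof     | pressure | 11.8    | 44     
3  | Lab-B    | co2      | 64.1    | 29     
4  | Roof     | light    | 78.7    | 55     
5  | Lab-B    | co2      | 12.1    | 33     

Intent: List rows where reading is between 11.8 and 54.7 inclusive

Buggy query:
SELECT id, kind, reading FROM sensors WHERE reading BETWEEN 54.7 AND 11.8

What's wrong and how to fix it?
Bug: BETWEEN expects the lower bound first; with 54.7 AND 11.8 the range is empty

Fix: Swap the bounds so the smaller value comes first

Corrected query:
SELECT id, kind, reading FROM sensors WHERE reading BETWEEN 11.8 AND 54.7

Result:
id | kind     | reading
---+----------+--------
1  | motion   | 25.6   
2  | pressure | 11.8   
5  | co2      | 12.1   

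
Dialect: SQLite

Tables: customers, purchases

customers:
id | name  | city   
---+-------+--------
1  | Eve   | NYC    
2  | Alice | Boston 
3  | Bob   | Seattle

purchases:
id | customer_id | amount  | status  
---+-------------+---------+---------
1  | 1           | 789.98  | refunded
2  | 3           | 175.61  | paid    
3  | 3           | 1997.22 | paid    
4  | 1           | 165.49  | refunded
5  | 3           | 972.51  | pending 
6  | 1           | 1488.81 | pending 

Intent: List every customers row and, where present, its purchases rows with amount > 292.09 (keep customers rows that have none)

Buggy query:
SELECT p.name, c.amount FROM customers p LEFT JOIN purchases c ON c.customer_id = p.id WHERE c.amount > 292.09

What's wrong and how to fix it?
Bug: Filtering c.amount in WHERE discards the NULL rows produced by LEFT JOIN, turning it into an inner join

Fix: Put 'c.amount > 292.09' in the JOIN's ON clause instead of WHERE

Corrected query:
SELECT p.name, c.amount FROM customers p LEFT JOIN purchases c ON c.customer_id = p.id AND c.amount > 292.09

Result:
name  | amount 
------+--------
Eve   | 789.98 
Eve   | 1488.81
Alice | NULL   
Bob   | 972.51 
Bob   | 1997.22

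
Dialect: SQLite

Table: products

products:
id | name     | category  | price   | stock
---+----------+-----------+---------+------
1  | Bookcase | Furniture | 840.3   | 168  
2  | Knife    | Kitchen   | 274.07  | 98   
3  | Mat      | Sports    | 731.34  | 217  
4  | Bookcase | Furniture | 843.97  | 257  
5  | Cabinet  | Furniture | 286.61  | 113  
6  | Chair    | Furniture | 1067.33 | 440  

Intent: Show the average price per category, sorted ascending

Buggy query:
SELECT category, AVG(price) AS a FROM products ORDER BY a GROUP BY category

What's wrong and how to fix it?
Bug: ORDER BY appears before GROUP BY; SQL clause order requires GROUP BY first

Fix: Reorder: SELECT … FROM … GROUP BY … ORDER BY …

Corrected query:
SELECT category, AVG(price) AS a FROM products GROUP BY category ORDER BY a

Result:
category  | a       
----------+---------
Kitchen   | 274.07  
Sports    | 731.34  
Furniture | 759.5525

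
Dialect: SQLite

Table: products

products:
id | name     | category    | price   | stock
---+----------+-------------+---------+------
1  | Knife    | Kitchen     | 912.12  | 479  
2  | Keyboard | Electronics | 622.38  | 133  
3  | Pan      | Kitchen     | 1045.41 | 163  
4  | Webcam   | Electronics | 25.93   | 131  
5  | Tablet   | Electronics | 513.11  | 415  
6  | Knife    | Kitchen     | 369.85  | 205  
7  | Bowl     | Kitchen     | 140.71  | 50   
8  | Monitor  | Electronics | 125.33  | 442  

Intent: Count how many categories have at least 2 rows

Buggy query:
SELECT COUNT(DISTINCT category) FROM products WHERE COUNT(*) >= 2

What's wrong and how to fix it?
Bug: WHERE filters individual rows, not groups, so a group-level COUNT is invalid there

Fix: Use a subquery that GROUPs and filters with HAVING, then count its rows

Corrected query:
SELECT COUNT(*) FROM (SELECT category FROM products GROUP BY category HAVING COUNT(*) >= 2)

Result:
COUNT(*)
--------
2       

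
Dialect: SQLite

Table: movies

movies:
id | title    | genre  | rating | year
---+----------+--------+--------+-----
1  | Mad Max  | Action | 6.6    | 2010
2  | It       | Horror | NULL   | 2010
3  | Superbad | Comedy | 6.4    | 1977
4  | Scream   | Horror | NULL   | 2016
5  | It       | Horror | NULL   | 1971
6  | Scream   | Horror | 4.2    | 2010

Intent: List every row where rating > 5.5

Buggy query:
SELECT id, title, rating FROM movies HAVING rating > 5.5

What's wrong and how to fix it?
Bug: This is a non-aggregate query (no GROUP BY, no aggregates), so in SQLite the HAVING clause is invalid here; a row-level condition belongs in WHERE

Fix: Use WHERE for row-level filtering

Corrected query:
SELECT id, title, rating FROM movies WHERE rating > 5.5

Result:
id | title    | rating
---+----------+-------
1  | Mad Max  | 6.6   
3  | Superbad | 6.4   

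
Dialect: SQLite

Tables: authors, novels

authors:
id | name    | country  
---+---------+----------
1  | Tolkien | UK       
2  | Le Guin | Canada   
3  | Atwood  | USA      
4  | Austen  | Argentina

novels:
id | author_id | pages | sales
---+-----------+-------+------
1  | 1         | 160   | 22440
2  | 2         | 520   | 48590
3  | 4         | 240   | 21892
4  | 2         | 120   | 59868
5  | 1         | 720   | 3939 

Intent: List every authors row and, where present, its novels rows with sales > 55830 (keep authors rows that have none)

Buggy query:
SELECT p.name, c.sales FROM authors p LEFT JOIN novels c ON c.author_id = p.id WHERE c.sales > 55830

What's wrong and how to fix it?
Bug: Filtering c.sales in WHERE discards the NULL rows produced by LEFT JOIN, turning it into an inner join

Fix: Put 'c.sales > 55830' in the JOIN's ON clause instead of WHERE

Corrected query:
SELECT p.name, c.sales FROM authors p LEFT JOIN novels c ON c.author_id = p.id AND c.sales > 55830

Result:
name    | sales
--------+------
Tolkien | NULL 
Le Guin | 59868
Atwood  | NULL 
Austen  | NULL 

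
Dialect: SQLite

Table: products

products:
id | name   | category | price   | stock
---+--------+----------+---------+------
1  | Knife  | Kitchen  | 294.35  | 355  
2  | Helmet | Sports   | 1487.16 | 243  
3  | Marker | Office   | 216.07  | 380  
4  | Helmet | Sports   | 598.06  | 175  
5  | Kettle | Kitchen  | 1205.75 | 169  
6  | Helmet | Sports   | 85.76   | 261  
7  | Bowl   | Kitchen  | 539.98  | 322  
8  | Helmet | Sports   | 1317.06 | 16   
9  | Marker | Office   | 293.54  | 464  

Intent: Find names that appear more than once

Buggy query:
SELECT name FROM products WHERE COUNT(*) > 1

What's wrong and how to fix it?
Bug: COUNT(*) is an aggregate and cannot be used in WHERE

Fix: GROUP BY name, then filter groups with HAVING COUNT(*) > 1

Corrected query:
SELECT name FROM products GROUP BY name HAVING COUNT(*) > 1

Result:
name  
------
Helmet
Marker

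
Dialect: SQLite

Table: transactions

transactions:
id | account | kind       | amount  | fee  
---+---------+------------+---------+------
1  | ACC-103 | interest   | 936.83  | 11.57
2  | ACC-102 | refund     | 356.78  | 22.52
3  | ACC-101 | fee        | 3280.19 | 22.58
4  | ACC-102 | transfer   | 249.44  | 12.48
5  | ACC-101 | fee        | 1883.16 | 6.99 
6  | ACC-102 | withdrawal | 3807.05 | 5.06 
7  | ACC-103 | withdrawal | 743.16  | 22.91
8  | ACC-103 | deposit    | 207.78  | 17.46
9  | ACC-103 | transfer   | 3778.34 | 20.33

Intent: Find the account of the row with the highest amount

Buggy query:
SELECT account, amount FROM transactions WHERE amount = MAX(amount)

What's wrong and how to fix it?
Bug: WHERE is evaluated per row; an aggregate over the whole table isn't defined there

Fix: Wrap MAX in a scalar subquery so WHERE compares against a single value

Corrected query:
SELECT account, amount FROM transactions WHERE amount = (SELECT MAX(amount) FROM transactions)

Result:
account | amount 
--------+--------
ACC-102 | 3807.05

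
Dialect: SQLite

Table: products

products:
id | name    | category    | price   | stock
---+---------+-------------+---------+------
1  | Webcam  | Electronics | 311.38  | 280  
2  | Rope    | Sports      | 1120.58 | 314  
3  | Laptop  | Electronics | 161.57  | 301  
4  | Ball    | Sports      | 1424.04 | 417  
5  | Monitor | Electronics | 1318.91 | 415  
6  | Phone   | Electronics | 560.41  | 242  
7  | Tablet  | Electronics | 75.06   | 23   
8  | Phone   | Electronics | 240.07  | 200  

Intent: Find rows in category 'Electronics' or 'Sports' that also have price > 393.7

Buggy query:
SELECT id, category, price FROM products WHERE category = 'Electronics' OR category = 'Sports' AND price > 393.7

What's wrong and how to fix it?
Bug: AND binds tighter than OR, so this parses as category = 'Electronics' OR (category = 'Sports' AND price > 393.7)

Fix: Group the OR with parentheses (or use IN), then AND the threshold

Corrected query:
SELECT id, category, price FROM products WHERE (category = 'Electronics' OR category = 'Sports') AND price > 393.7

Result:
id | category    | price  
---+-------------+--------
2  | Sports      | 1120.58
4  | Sports      | 1424.04
5  | Electronics | 1318.91
6  | Electronics | 560.41 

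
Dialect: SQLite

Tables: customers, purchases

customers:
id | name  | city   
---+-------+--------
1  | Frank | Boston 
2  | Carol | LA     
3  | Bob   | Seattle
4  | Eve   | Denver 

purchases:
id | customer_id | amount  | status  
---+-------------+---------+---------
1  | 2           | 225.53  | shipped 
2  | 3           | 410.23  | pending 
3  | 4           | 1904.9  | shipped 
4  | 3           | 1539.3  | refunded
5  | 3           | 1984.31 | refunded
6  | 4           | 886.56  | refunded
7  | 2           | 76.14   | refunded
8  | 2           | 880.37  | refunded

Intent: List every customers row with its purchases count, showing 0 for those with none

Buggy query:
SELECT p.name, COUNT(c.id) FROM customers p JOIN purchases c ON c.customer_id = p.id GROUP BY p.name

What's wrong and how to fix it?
Bug: INNER JOIN drops customers rows that have no matching purchases rows

Fix: Switch to LEFT JOIN to retain unmatched parent rows

Corrected query:
SELECT p.name, COUNT(c.id) FROM customers p LEFT JOIN purchases c ON c.customer_id = p.id GROUP BY p.name

Result:
name  | COUNT(c.id)
------+------------
Bob   | 3          
Carol | 3          
Eve   | 2          
Frank | 0          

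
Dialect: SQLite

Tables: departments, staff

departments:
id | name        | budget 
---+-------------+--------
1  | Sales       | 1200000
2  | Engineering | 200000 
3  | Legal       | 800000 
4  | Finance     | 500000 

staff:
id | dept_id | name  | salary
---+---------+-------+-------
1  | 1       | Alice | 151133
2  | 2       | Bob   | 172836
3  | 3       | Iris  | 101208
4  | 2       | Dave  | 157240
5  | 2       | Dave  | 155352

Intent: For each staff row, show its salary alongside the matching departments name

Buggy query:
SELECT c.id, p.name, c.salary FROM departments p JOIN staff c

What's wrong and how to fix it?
Bug: JOIN with no ON clause produces a cartesian product; every staff row pairs with every departments row

Fix: Specify the join condition linking the foreign key to the parent id

Corrected query:
SELECT c.id, p.name, c.salary FROM departments p JOIN staff c ON c.dept_id = p.id

Result:
id | name        | salary
---+-------------+-------
1  | Sales       | 151133
2  | Engineering | 172836
3  | Legal       | 101208
4  | Engineering | 157240
5  | Engineering | 155352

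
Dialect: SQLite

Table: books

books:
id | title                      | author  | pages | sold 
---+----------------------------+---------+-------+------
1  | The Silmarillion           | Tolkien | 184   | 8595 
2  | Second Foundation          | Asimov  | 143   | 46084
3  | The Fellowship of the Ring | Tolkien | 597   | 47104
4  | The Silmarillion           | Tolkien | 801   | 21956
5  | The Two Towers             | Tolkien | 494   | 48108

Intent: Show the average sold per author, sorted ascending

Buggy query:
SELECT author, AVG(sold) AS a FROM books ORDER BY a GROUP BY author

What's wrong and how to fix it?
Bug: ORDER BY appears before GROUP BY; SQL clause order requires GROUP BY first

Fix: Reorder: SELECT … FROM … GROUP BY … ORDER BY …

Corrected query:
SELECT author, AVG(sold) AS a FROM books GROUP BY author ORDER BY a

Result:
author  | a       
--------+---------
Tolkien | 31440.75
Asimov  | 46084   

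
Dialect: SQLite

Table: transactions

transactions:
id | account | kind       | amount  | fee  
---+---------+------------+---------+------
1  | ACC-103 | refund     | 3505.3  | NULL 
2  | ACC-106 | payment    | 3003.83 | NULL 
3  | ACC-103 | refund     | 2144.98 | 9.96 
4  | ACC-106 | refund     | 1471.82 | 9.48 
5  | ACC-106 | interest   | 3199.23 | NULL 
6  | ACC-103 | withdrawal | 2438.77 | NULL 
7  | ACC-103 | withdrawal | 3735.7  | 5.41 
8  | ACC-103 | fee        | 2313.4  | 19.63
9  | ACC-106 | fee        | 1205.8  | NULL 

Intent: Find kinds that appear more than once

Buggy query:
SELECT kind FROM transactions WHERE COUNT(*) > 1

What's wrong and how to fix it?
Bug: WHERE can't reference COUNT(*); aggregates are computed after WHERE

Fix: Group first, then use HAVING for the count condition

Corrected query:
SELECT kind FROM transactions GROUP BY kind HAVING COUNT(*) > 1

Result:
kind      
----------
fee       
refund    
withdrawal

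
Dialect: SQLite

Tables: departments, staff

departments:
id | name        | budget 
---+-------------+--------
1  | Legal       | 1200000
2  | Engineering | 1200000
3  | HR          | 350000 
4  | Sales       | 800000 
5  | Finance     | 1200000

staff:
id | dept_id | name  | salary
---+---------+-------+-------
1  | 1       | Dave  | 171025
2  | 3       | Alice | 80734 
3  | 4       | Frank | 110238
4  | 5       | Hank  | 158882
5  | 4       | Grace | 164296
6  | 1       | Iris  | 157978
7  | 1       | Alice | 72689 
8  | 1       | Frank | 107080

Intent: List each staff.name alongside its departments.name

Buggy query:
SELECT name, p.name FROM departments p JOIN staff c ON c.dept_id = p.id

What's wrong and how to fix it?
Bug: 'name' exists in both joined tables, so the database can't tell which one is meant

Fix: Qualify the column with its table alias (c.name)

Corrected query:
SELECT c.name, p.name FROM departments p JOIN staff c ON c.dept_id = p.id

Result:
name  | name   
------+--------
Dave  | Legal  
Alice | HR     
Frank | Sales  
Hank  | Finance
Grace | Sales  
Iris  | Legal  
Alice | Legal  
Frank | Legal  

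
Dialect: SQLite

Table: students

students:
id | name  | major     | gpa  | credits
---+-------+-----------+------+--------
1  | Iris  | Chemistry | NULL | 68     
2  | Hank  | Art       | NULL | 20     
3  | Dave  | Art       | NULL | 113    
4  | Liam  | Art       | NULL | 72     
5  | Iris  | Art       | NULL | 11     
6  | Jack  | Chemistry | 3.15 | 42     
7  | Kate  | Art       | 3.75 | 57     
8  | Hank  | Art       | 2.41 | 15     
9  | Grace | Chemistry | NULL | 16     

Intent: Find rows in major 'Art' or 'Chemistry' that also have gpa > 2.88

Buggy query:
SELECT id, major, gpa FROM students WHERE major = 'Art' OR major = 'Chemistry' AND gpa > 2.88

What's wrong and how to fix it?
Bug: AND binds tighter than OR, so this parses as major = 'Art' OR (major = 'Chemistry' AND gpa > 2.88)

Fix: Group the OR with parentheses (or use IN), then AND the threshold

Corrected query:
SELECT id, major, gpa FROM students WHERE (major = 'Art' OR major = 'Chemistry') AND gpa > 2.88

Result:
id | major     | gpa 
---+-----------+-----
6  | Chemistry | 3.15
7  | Art       | 3.75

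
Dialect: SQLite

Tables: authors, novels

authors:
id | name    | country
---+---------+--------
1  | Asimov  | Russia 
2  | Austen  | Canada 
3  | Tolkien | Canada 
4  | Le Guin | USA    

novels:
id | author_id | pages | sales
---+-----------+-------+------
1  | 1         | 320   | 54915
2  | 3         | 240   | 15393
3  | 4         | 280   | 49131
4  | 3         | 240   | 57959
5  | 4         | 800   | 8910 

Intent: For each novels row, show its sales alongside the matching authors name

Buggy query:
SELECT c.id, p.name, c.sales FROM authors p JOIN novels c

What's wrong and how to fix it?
Bug: Missing join condition: each novels row is matched to all authors rows instead of just its own

Fix: Specify the join condition linking the foreign key to the parent id

Corrected query:
SELECT c.id, p.name, c.sales FROM authors p JOIN novels c ON c.author_id = p.id

Result:
id | name    | sales
---+---------+------
1  | Asimov  | 54915
2  | Tolkien | 15393
3  | Le Guin | 49131
4  | Tolkien | 57959
5  | Le Guin | 8910 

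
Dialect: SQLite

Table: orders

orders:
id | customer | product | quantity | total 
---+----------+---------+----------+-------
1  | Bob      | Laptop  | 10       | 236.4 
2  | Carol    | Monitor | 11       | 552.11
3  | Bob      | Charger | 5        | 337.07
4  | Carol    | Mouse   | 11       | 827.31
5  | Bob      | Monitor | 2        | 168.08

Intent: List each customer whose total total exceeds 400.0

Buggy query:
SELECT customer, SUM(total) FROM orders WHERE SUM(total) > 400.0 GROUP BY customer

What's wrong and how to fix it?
Bug: SUM(total) is an aggregate, but WHERE filters rows before aggregation

Fix: Use HAVING (which filters groups after aggregation) instead of WHERE

Corrected query:
SELECT customer, SUM(total) FROM orders GROUP BY customer HAVING SUM(total) > 400.0

Result:
customer | SUM(total)
---------+-----------
Bob      | 741.55    
Carol    | 1379.42   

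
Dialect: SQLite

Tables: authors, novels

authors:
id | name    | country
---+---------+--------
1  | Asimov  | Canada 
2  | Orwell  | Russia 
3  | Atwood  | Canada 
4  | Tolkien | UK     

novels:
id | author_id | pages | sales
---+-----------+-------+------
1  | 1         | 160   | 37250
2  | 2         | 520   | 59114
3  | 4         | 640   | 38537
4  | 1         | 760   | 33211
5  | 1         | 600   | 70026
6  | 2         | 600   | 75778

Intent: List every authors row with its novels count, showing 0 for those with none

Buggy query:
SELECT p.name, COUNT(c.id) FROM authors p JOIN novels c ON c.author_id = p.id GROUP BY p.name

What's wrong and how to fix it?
Bug: INNER JOIN drops authors rows that have no matching novels rows

Fix: Use LEFT JOIN so parents without children still appear (COUNT(c.id) gives 0)

Corrected query:
SELECT p.name, COUNT(c.id) FROM authors p LEFT JOIN novels c ON c.author_id = p.id GROUP BY p.name

Result:
name    | COUNT(c.id)
--------+------------
Asimov  | 3          
Atwood  | 0          
Orwell  | 2          
Tolkien | 1          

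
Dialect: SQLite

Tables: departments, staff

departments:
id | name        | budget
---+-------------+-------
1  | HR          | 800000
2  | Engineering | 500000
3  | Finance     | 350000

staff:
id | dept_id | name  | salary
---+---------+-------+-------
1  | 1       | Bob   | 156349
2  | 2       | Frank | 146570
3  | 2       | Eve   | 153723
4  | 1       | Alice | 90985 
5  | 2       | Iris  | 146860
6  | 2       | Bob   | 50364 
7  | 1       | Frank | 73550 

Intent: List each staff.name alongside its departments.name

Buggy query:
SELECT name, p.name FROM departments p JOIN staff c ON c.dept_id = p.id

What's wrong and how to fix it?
Bug: 'name' exists in both joined tables, so the database can't tell which one is meant

Fix: Prefix ambiguous columns with the table alias

Corrected query:
SELECT c.name, p.name FROM departments p JOIN staff c ON c.dept_id = p.id

Result:
name  | name       
------+------------
Bob   | HR         
Frank | Engineering
Eve   | Engineering
Alice | HR         
Iris  | Engineering
Bob   | Engineering
Frank | HR         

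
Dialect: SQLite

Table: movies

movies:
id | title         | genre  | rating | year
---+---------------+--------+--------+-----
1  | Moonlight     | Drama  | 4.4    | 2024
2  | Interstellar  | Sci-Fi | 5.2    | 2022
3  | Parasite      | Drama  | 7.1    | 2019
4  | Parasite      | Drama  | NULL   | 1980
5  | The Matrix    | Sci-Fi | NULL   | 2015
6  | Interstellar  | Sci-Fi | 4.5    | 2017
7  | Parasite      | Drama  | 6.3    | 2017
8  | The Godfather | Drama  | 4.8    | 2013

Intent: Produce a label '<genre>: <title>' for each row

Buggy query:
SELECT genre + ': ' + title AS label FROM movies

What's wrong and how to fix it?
Bug: SQLite uses || for string concatenation; + coerces text to numbers (yielding 0)

Fix: Replace + with || to concatenate text

Corrected query:
SELECT genre || ': ' || title AS label FROM movies

Result:
label               
--------------------
Drama: Moonlight    
Sci-Fi: Interstellar
Drama: Parasite     
Drama: Parasite     
Sci-Fi: The Matrix  
Sci-Fi: Interstellar
Drama: Parasite     
Drama: The Godfather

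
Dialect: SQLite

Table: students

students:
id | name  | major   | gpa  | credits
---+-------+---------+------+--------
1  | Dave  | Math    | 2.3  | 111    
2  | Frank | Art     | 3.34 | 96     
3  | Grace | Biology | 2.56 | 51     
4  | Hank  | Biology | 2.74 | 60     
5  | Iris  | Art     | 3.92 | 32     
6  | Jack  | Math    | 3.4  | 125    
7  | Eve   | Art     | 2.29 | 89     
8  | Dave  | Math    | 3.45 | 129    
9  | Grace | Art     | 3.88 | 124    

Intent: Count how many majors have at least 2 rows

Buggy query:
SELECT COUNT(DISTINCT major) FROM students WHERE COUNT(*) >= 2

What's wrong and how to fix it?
Bug: WHERE filters individual rows, not groups, so a group-level COUNT is invalid there

Fix: Use a subquery that GROUPs and filters with HAVING, then count its rows

Corrected query:
SELECT COUNT(*) FROM (SELECT major FROM students GROUP BY major HAVING COUNT(*) >= 2)

Result:
COUNT(*)
--------
3       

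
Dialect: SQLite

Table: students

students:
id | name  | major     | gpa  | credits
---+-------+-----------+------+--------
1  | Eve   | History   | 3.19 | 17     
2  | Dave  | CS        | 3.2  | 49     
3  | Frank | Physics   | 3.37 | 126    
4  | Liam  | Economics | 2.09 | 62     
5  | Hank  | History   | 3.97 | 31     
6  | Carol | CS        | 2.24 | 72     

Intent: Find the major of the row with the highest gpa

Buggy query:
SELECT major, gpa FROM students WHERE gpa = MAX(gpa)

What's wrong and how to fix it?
Bug: WHERE is evaluated per row; an aggregate over the whole table isn't defined there

Fix: Use a subquery: WHERE gpa = (SELECT MAX(gpa) FROM students)

Corrected query:
SELECT major, gpa FROM students WHERE gpa = (SELECT MAX(gpa) FROM students)

Result:
major   | gpa 
--------+-----
History | 3.97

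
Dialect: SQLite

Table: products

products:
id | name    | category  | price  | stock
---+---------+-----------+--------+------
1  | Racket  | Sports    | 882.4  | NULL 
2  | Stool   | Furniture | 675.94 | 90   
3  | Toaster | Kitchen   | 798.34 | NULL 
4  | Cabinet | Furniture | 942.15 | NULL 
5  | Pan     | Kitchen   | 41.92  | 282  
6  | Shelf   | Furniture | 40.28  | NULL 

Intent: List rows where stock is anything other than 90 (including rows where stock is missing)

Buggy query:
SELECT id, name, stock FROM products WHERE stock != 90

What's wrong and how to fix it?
Bug: 'stock != 90' is unknown when stock is NULL, so NULL rows are silently excluded

Fix: Add an explicit OR stock IS NULL to include the missing-value rows

Corrected query:
SELECT id, name, stock FROM products WHERE stock != 90 OR stock IS NULL

Result:
id | name    | stock
---+---------+------
1  | Racket  | NULL 
3  | Toaster | NULL 
4  | Cabinet | NULL 
5  | Pan     | 282  
6  | Shelf   | NULL 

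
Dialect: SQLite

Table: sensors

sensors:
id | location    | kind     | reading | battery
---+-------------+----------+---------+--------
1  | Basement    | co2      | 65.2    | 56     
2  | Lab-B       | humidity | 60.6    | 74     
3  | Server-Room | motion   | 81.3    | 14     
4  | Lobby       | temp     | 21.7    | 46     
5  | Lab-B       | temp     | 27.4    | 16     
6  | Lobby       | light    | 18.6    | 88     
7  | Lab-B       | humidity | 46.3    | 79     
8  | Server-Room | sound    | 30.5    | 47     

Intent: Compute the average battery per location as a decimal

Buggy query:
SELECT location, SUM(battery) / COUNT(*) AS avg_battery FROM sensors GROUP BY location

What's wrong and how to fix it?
Bug: Both operands are integers, so '/' performs integer division and truncates

Fix: Multiply by 1.0 (or CAST to REAL) to force floating-point division

Corrected query:
SELECT location, SUM(battery) * 1.0 / COUNT(*) AS avg_battery FROM sensors GROUP BY location

Result:
location    | avg_battery
------------+------------
Basement    | 56         
Lab-B       | 56.333333  
Lobby       | 67         
Server-Room | 30.5       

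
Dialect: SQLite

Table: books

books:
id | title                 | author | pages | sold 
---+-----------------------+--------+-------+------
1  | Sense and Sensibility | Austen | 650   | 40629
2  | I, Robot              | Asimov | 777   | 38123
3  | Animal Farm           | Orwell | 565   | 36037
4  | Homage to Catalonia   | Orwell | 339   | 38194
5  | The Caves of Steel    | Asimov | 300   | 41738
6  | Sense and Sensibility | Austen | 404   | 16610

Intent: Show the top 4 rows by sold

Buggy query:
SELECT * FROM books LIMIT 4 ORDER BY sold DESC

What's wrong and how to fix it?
Bug: ORDER BY cannot follow LIMIT; LIMIT is the final clause

Fix: Sort with ORDER BY, then apply LIMIT

Corrected query:
SELECT * FROM books ORDER BY sold DESC LIMIT 4

Result:
id | title                 | author | pages | sold 
---+-----------------------+--------+-------+------
5  | The Caves of Steel    | Asimov | 300   | 41738
1  | Sense and Sensibility | Austen | 650   | 40629
4  | Homage to Catalonia   | Orwell | 339   | 38194
2  | I, Robot              | Asimov | 777   | 38123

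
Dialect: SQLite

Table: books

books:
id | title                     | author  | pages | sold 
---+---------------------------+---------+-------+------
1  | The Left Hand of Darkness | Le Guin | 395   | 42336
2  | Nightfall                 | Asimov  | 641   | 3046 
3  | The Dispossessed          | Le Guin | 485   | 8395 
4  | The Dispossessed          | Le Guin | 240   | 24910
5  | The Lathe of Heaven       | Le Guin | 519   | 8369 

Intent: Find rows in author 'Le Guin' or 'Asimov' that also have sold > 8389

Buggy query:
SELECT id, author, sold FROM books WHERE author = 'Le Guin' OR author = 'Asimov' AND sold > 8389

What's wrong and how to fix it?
Bug: Without parentheses, AND is evaluated before OR, so the sold filter only applies to the 'Asimov' branch

Fix: Add parentheses around the OR so the AND applies to both alternatives

Corrected query:
SELECT id, author, sold FROM books WHERE (author = 'Le Guin' OR author = 'Asimov') AND sold > 8389

Result:
id | author  | sold 
---+---------+------
1  | Le Guin | 42336
3  | Le Guin | 8395 
4  | Le Guin | 24910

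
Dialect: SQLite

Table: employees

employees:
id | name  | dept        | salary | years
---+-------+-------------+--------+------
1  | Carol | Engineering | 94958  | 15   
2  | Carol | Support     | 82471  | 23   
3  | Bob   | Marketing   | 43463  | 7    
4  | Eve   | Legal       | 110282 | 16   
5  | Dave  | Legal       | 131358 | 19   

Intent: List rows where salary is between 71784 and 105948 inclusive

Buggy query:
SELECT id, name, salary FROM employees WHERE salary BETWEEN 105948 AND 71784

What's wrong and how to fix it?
Bug: The bounds are reversed; BETWEEN a AND b requires a <= b to match anything

Fix: Write BETWEEN 71784 AND 105948

Corrected query:
SELECT id, name, salary FROM employees WHERE salary BETWEEN 71784 AND 105948

Result:
id | name  | salary
---+-------+-------
1  | Carol | 94958 
2  | Carol | 82471 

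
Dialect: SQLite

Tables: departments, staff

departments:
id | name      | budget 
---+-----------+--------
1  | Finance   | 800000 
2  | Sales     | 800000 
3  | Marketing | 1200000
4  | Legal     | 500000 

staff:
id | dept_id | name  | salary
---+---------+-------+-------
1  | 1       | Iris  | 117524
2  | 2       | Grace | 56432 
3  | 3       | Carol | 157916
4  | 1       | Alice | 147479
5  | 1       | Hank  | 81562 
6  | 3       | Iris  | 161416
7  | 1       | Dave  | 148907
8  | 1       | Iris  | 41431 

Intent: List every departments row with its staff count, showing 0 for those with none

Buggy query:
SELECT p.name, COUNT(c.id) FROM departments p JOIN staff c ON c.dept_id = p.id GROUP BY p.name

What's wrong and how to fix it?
Bug: INNER JOIN drops departments rows that have no matching staff rows

Fix: Switch to LEFT JOIN to retain unmatched parent rows

Corrected query:
SELECT p.name, COUNT(c.id) FROM departments p LEFT JOIN staff c ON c.dept_id = p.id GROUP BY p.name

Result:
name      | COUNT(c.id)
----------+------------
Finance   | 5          
Legal     | 0          
Marketing | 2          
Sales     | 1          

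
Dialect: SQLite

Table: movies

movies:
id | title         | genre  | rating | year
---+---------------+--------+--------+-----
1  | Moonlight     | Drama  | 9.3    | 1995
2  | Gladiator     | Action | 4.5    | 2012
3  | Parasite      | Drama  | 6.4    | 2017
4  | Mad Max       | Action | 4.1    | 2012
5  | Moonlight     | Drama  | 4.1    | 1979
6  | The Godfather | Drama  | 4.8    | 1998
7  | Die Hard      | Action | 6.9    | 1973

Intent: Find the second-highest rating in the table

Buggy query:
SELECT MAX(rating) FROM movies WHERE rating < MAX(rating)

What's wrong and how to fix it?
Bug: MAX(rating) on the right of the comparison is an aggregate-in-WHERE error

Fix: Put the inner MAX in a scalar subquery

Corrected query:
SELECT MAX(rating) FROM movies WHERE rating < (SELECT MAX(rating) FROM movies)

Result:
MAX(rating)
-----------
6.9        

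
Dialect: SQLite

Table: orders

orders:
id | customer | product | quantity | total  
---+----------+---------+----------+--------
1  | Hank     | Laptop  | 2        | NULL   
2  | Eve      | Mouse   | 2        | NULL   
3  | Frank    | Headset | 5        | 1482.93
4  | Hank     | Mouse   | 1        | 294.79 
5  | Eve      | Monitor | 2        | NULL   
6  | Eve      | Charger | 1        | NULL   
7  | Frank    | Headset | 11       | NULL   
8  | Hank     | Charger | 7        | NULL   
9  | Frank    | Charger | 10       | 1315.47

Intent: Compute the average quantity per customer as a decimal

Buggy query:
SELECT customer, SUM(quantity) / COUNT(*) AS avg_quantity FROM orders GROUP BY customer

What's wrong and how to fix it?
Bug: SUM(quantity) and COUNT(*) are both integers; the division truncates the fractional part

Fix: Cast one side to REAL so the division keeps the fractional part

Corrected query:
SELECT customer, SUM(quantity) * 1.0 / COUNT(*) AS avg_quantity FROM orders GROUP BY customer

Result:
customer | avg_quantity
---------+-------------
Eve      | 1.666667    
Frank    | 8.666667    
Hank     | 3.333333    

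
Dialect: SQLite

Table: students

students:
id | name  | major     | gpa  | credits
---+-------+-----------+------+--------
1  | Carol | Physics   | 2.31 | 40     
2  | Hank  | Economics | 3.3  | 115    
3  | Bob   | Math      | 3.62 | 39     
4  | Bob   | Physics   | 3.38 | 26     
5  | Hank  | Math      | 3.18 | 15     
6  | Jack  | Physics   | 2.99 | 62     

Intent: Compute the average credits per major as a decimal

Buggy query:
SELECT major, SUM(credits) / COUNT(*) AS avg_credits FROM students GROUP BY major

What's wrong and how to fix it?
Bug: Both operands are integers, so '/' performs integer division and truncates

Fix: Multiply by 1.0 (or CAST to REAL) to force floating-point division

Corrected query:
SELECT major, SUM(credits) * 1.0 / COUNT(*) AS avg_credits FROM students GROUP BY major

Result:
major     | avg_credits
----------+------------
Economics | 115        
Math      | 27         
Physics   | 42.666667  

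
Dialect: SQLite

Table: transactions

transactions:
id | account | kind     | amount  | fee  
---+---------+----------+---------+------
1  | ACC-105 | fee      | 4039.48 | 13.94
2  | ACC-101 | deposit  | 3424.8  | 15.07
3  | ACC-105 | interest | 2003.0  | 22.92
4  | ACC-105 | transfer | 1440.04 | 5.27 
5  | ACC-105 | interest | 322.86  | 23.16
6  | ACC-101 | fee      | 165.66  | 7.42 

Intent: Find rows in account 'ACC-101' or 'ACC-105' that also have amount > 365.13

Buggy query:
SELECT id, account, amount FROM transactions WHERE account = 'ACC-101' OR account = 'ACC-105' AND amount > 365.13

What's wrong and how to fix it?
Bug: AND binds tighter than OR, so this parses as account = 'ACC-101' OR (account = 'ACC-105' AND amount > 365.13)

Fix: Add parentheses around the OR so the AND applies to both alternatives

Corrected query:
SELECT id, account, amount FROM transactions WHERE (account = 'ACC-101' OR account = 'ACC-105') AND amount > 365.13

Result:
id | account | amount 
---+---------+--------
1  | ACC-105 | 4039.48
2  | ACC-101 | 3424.8 
3  | ACC-105 | 2003   
4  | ACC-105 | 1440.04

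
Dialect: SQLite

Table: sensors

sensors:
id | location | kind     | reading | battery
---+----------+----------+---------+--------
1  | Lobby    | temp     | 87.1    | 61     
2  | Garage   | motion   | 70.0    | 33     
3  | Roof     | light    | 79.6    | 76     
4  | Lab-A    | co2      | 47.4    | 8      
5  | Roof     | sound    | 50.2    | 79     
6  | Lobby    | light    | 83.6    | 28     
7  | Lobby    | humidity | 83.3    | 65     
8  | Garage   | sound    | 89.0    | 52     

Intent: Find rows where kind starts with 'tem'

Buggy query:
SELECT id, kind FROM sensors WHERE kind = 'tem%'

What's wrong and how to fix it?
Bug: Wildcards only work with LIKE; '=' treats '%' as a literal character

Fix: Replace '=' with LIKE so 'tem%' is treated as a pattern

Corrected query:
SELECT id, kind FROM sensors WHERE kind LIKE 'tem%'

Result:
id | kind
---+-----
1  | temp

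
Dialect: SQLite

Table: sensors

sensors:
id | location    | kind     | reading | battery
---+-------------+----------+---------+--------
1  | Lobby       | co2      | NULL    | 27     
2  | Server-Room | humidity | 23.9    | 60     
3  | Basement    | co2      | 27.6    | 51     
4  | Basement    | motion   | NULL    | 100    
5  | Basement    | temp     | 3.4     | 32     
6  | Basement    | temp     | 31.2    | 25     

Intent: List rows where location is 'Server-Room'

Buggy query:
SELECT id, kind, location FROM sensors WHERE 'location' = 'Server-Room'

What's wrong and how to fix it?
Bug: 'location' in single quotes is a string literal, not the column; the comparison is literal-vs-literal and never true

Fix: Remove the quotes around the column name (or use double quotes for an identifier)

Corrected query:
SELECT id, kind, location FROM sensors WHERE location = 'Server-Room'

Result:
id | kind     | location   
---+----------+------------
2  | humidity | Server-Room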